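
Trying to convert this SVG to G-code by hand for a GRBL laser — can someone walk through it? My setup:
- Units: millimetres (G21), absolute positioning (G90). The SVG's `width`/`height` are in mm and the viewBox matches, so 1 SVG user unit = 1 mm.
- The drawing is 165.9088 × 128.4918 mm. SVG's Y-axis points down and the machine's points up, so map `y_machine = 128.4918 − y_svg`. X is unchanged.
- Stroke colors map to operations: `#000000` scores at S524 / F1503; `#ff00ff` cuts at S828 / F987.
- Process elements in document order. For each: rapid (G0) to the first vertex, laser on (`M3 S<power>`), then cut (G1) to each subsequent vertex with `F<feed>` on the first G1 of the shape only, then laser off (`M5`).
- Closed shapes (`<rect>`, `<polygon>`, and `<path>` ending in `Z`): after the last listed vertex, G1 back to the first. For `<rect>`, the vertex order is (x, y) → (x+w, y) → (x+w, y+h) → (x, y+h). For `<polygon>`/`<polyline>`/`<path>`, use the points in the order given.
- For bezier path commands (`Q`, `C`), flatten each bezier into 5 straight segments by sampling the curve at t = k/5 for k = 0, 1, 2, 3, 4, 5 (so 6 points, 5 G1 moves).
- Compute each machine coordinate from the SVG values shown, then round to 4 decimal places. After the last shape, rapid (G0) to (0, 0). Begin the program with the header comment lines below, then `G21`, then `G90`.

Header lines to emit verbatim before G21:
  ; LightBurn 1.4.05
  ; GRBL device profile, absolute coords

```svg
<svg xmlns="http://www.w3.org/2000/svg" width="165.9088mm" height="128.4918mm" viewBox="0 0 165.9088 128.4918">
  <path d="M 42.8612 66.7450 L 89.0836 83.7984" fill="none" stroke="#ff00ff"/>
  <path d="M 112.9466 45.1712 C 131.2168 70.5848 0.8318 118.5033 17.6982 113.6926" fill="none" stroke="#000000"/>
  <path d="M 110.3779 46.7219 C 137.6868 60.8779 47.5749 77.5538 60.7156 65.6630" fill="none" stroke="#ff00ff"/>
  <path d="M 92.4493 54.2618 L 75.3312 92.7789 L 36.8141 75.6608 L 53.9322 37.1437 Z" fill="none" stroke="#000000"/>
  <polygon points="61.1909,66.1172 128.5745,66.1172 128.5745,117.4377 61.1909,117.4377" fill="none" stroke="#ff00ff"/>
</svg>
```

viewBox `0 0 165.9088 128.4918` with mm width/height → 1 unit = 1 mm. Flip: y_m = 128.4918 − y_svg.

**Shape 1** — `<path>` line segment, stroke `#ff00ff` → cut (S828, F987). Machine vertices: (42.8612,61.7468) → (89.0836,44.6934). Open path.

**Shape 2** — `<path>` cubic bezier, stroke `#000000` → score (S524, F1503). Control points (SVG): P0=(112.9466,45.1712), P1=(131.2168,70.5848), P2=(0.8318,118.5033), P3=(17.6982,113.6926); sampled at t=k/5. Machine vertices: (112.9466,83.3206) → (108.4373,65.9737) → (82.4544,46.8369) → (49.2012,29.5214) → (22.8813,17.6384) → (17.6982,14.7992). Open path.

**Shape 3** — `<path>` cubic bezier, stroke `#ff00ff` → cut (S828, F987). Control points (SVG): P0=(110.3779,46.7219), P1=(137.6868,60.8779), P2=(47.5749,77.5538), P3=(60.7156,65.6630); sampled at t=k/5. Machine vertices: (110.3779,81.7699) → (114.4381,73.2226) → (100.9097,65.5627) → (80.3849,60.2823) → (63.4561,58.8736) → (60.7156,62.8288). Open path.

**Shape 4** — `<path>` regular polygon, stroke `#000000` → score (S524, F1503). Machine vertices: (92.4493,74.2300) → (75.3312,35.7129) → (36.8141,52.8310) → (53.9322,91.3481) → (92.4493,74.2300). Closed: final G1 returns to the first vertex.

**Shape 5** — `<polygon>` rectangle, stroke `#ff00ff` → cut (S828, F987). Machine vertices: (61.1909,62.3746) → (128.5745,62.3746) → (128.5745,11.0541) → (61.1909,11.0541) → (61.1909,62.3746). Closed: final G1 returns to the first vertex.

; LightBurn 1.4.05
; GRBL device profile, absolute coords
G21
G90
G0 X42.8612 Y61.7468
M3 S828
G1 X89.0836 Y44.6934 F987
M5
G0 X112.9466 Y83.3206
M3 S524
G1 X108.4373 Y65.9737 F1503
G1 X82.4544 Y46.8369
G1 X49.2012 Y29.5214
G1 X22.8813 Y17.6384
G1 X17.6982 Y14.7992
M5
G0 X110.3779 Y81.7699
M3 S828
G1 X114.4381 Y73.2226 F987
G1 X100.9097 Y65.5627
G1 X80.3849 Y60.2823
G1 X63.4561 Y58.8736
G1 X60.7156 Y62.8288
M5
G0 X92.4493 Y74.2300
M3 S524
G1 X75.3312 Y35.7129 F1503
G1 X36.8141 Y52.8310
G1 X53.9322 Y91.3481
G1 X92.4493 Y74.2300
M5
G0 X61.1909 Y62.3746
M3 S828
G1 X128.5745 Y62.3746 F987
G1 X128.5745 Y11.0541
G1 X61.1909 Y11.0541
G1 X61.1909 Y62.3746
M5
G0 X0.0000 Y0.0000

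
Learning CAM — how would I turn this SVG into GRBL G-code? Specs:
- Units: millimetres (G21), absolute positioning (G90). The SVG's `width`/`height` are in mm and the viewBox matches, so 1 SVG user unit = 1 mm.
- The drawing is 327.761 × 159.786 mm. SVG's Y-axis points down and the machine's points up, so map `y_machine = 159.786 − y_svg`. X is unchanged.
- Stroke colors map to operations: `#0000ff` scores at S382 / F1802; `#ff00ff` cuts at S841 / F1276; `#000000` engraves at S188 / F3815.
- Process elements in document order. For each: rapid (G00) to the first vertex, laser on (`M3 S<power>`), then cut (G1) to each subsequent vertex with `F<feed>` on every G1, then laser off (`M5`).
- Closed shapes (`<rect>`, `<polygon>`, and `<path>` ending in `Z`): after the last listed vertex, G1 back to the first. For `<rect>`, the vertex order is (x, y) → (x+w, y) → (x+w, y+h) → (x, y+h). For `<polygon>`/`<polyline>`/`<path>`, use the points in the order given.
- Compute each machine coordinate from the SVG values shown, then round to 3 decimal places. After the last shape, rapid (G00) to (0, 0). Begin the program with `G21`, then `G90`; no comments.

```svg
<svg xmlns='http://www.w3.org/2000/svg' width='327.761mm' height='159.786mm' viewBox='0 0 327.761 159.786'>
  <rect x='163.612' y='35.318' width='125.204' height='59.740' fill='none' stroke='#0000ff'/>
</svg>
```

G21
G90
G00 X163.612 Y124.468
M3 S382
G1 X288.816 Y124.468 F1802
G1 X288.816 Y64.728 F1802
G1 X163.612 Y64.728 F1802
G1 X163.612 Y124.468 F1802
M5
G00 X0.000 Y0.000

viewBox `0 0 327.761 159.786` with mm width/height → 1 unit = 1 mm. Flip: y_m = 159.786 − y_svg.

**Shape 1** — `<rect>` rectangle, stroke `#0000ff` → score (S382, F1802). Machine vertices: (163.612,124.468) → (288.816,124.468) → (288.816,64.728) → (163.612,64.728) → (163.612,124.468). Closed: final G1 returns to the first vertex.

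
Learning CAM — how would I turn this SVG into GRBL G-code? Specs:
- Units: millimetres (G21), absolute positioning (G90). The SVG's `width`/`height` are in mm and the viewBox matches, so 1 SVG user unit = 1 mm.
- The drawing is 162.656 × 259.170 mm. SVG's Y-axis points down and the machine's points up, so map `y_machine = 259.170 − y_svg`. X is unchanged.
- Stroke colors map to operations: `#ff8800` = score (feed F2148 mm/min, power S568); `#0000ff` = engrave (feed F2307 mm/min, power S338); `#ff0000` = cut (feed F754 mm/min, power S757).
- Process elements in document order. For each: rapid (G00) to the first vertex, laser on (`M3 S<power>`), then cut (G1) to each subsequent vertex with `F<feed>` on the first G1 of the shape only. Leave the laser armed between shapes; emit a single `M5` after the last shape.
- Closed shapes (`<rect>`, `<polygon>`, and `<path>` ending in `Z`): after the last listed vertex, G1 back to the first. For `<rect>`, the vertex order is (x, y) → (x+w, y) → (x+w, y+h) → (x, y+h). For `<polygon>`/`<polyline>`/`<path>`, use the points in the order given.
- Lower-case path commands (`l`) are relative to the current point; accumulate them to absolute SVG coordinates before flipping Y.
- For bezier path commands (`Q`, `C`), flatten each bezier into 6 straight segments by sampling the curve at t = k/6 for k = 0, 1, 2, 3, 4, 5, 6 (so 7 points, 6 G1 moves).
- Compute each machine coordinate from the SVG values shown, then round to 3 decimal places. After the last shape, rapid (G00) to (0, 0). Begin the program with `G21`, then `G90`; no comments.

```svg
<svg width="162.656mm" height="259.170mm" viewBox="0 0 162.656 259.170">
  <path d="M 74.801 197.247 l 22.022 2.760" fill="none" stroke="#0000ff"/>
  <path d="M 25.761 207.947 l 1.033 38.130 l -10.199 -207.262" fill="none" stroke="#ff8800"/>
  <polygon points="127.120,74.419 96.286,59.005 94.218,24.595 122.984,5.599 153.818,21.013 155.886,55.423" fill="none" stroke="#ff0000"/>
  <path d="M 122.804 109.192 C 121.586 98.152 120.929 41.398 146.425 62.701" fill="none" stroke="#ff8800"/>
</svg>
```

G21
G90
G00 X74.801 Y61.923
M3 S338
G1 X96.823 Y59.163 F2307
G00 X25.761 Y51.223
M3 S568
G1 X26.794 Y13.093 F2148
G1 X16.595 Y220.355
G00 X127.120 Y184.751
M3 S757
G1 X96.286 Y200.165 F754
G1 X94.218 Y234.575
G1 X122.984 Y253.571
G1 X153.818 Y238.157
G1 X155.886 Y203.747
G1 X127.120 Y184.751
G00 X122.804 Y149.978
M3 S568
G1 X122.360 Y158.734 F2148
G1 X122.721 Y171.672
G1 X124.597 Y185.352
G1 X128.699 Y196.337
G1 X135.738 Y201.189
G1 X146.425 Y196.469
M5
G00 X0.000 Y0.000

1 u = 1 mm; y_m = 259.170 − y.

[1] `<path>` line segment, #0000ff→engrave S338 F2307: (74.801,61.923) → (96.823,59.163)

[2] `<path>` open polyline, #ff8800→score S568 F2148: (25.761,51.223) → (26.794,13.093) → (16.595,220.355)

[3] `<polygon>` regular polygon, #ff0000→cut S757 F754: (127.120,184.751) → (96.286,200.165) → (94.218,234.575) → (122.984,253.571) → (153.818,238.157) → (155.886,203.747) → (127.120,184.751) (closed)

[4] `<path>` cubic bezier, #ff8800→score S568 F2148: (122.804,149.978) → (122.360,158.734) → (122.721,171.672) → (124.597,185.352) → (128.699,196.337) → (135.738,201.189) → (146.425,196.469)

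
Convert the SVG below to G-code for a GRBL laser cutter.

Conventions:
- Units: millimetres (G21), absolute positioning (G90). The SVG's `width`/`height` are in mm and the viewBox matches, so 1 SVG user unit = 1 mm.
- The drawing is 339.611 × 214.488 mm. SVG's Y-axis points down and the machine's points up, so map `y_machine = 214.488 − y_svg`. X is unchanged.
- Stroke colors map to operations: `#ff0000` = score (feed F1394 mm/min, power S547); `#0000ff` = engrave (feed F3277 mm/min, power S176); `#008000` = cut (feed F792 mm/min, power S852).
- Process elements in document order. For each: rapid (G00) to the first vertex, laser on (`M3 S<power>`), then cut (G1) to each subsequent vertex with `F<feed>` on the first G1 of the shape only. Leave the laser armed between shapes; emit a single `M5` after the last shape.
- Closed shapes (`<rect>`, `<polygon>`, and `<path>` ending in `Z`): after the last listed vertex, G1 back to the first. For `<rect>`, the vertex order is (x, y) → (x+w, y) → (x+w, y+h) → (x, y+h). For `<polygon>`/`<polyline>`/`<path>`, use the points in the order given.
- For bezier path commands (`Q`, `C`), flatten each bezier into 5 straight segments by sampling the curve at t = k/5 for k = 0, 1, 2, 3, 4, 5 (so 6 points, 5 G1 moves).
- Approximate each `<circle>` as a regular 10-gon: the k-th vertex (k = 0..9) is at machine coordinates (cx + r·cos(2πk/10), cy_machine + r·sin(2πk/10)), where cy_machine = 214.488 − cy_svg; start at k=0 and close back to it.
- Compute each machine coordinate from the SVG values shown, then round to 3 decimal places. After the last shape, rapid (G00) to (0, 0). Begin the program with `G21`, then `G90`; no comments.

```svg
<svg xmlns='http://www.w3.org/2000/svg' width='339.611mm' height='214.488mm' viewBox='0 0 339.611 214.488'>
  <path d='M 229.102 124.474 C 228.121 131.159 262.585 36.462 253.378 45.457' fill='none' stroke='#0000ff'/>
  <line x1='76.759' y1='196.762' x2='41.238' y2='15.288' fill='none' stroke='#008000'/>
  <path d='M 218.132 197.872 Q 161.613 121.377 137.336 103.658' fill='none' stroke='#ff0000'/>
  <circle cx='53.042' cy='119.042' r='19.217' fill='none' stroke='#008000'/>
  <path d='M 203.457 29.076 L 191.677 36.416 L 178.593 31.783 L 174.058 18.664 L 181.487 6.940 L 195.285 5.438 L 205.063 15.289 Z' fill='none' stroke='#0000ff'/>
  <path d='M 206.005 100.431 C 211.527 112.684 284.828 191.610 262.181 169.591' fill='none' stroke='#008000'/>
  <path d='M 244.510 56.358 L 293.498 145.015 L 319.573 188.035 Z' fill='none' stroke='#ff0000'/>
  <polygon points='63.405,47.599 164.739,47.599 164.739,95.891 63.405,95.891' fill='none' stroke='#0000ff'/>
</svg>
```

G21
G90
G00 X229.102 Y90.014
M3 S176
G1 X232.134 Y96.528 F3277
G1 X239.875 Y117.531
G1 X248.528 Y143.178
G1 X254.295 Y163.626
G1 X253.378 Y169.031
G00 X76.759 Y17.726
M3 S852
G1 X41.238 Y199.200 F792
G00 X218.132 Y16.616
M3 S547
G1 X196.814 Y44.863 F1394
G1 X178.076 Y68.408
G1 X161.916 Y87.251
G1 X148.336 Y101.391
G1 X137.336 Y110.830
G00 X72.259 Y95.446
M3 S852
G1 X68.589 Y106.741 F792
G1 X58.980 Y113.722
G1 X47.104 Y113.722
G1 X37.495 Y106.741
G1 X33.825 Y95.446
G1 X37.495 Y84.151
G1 X47.104 Y77.170
G1 X58.980 Y77.170
G1 X68.589 Y84.151
G1 X72.259 Y95.446
G00 X203.457 Y185.412
M3 S176
G1 X191.677 Y178.072 F3277
G1 X178.593 Y182.705
G1 X174.058 Y195.824
G1 X181.487 Y207.548
G1 X195.285 Y209.050
G1 X205.063 Y199.199
G1 X203.457 Y185.412
G00 X206.005 Y114.057
M3 S852
G1 X216.142 Y100.045 F792
G1 X234.687 Y78.078
G1 X253.781 Y56.200
G1 X265.565 Y42.458
G1 X262.181 Y44.897
G00 X244.510 Y158.130
M3 S547
G1 X293.498 Y69.473 F1394
G1 X319.573 Y26.453
G1 X244.510 Y158.130
G00 X63.405 Y166.889
M3 S176
G1 X164.739 Y166.889 F3277
G1 X164.739 Y118.597
G1 X63.405 Y118.597
G1 X63.405 Y166.889
M5
G00 X0.000 Y0.000

Since the viewBox matches the mm dimensions, user units are millimetres directly. The only transform is the Y-flip y_m = 214.488 − y_svg.

Shape 1 is a cubic bezier drawn with `<path>`. Its stroke #0000ff means engrave at S176, F3277. After flipping Y the toolpath is (229.102,90.014) → (232.134,96.528) → (239.875,117.531) → (248.528,143.178) → (254.295,163.626) → (253.378,169.031).

Shape 2 is a line segment drawn with `<line>`. Its stroke #008000 means cut at S852, F792. After flipping Y the toolpath is (76.759,17.726) → (41.238,199.200).

Shape 3 is a quadratic bezier drawn with `<path>`. Its stroke #ff0000 means score at S547, F1394. After flipping Y the toolpath is (218.132,16.616) → (196.814,44.863) → (178.076,68.408) → (161.916,87.251) → (148.336,101.391) → (137.336,110.830).

Shape 4 is a circle drawn with `<circle>`. Its stroke #008000 means cut at S852, F792. After flipping Y the toolpath is (72.259,95.446) → (68.589,106.741) → (58.980,113.722) → (47.104,113.722) → (37.495,106.741) → (33.825,95.446) → (37.495,84.151) → (47.104,77.170) → (58.980,77.170) → (68.589,84.151) → (72.259,95.446), returning to the start.

Shape 5 is a regular polygon drawn with `<path>`. Its stroke #0000ff means engrave at S176, F3277. After flipping Y the toolpath is (203.457,185.412) → (191.677,178.072) → (178.593,182.705) → (174.058,195.824) → (181.487,207.548) → (195.285,209.050) → (205.063,199.199) → (203.457,185.412), returning to the start.

Shape 6 is a cubic bezier drawn with `<path>`. Its stroke #008000 means cut at S852, F792. After flipping Y the toolpath is (206.005,114.057) → (216.142,100.045) → (234.687,78.078) → (253.781,56.200) → (265.565,42.458) → (262.181,44.897).

Shape 7 is a closed polygon drawn with `<path>`. Its stroke #ff0000 means score at S547, F1394. After flipping Y the toolpath is (244.510,158.130) → (293.498,69.473) → (319.573,26.453) → (244.510,158.130), returning to the start.

Shape 8 is a rectangle drawn with `<polygon>`. Its stroke #0000ff means engrave at S176, F3277. After flipping Y the toolpath is (63.405,166.889) → (164.739,166.889) → (164.739,118.597) → (63.405,118.597) → (63.405,166.889), returning to the start.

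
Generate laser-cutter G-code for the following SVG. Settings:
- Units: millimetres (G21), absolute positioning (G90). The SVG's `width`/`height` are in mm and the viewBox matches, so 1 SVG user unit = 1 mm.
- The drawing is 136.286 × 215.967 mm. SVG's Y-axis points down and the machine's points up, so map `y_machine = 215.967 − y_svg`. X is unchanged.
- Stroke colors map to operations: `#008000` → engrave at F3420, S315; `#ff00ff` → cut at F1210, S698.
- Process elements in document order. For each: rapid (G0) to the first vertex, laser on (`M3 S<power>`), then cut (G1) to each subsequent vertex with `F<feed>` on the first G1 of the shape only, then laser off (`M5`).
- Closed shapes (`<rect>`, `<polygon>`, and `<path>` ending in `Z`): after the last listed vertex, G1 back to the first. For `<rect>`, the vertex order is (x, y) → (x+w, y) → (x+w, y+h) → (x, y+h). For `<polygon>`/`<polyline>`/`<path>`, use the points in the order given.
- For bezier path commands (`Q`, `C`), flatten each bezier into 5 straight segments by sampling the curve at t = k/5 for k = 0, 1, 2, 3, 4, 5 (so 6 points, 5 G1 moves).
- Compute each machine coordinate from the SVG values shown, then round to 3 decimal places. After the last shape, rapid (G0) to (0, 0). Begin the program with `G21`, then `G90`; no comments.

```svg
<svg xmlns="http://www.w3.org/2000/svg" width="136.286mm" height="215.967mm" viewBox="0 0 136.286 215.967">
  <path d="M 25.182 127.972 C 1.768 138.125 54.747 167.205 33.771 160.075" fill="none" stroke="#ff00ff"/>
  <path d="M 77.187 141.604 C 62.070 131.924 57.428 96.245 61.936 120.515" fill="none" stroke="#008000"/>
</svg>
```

viewBox `0 0 136.286 215.967` with mm width/height → 1 unit = 1 mm. Flip: y_m = 215.967 − y_svg.

**Shape 1** — `<path>` cubic bezier, stroke `#ff00ff` → cut (S698, F1210). Control points (SVG): P0=(25.182,127.972), P1=(1.768,138.125), P2=(54.747,167.205), P3=(33.771,160.075); sampled at t=k/5. Machine vertices: (25.182,87.995) → (19.098,80.073) → (24.132,70.255) → (33.066,61.188) → (38.685,55.518) → (33.771,55.892). Open path.

**Shape 2** — `<path>` cubic bezier, stroke `#008000` → engrave (S315, F3420). Control points (SVG): P0=(77.187,141.604), P1=(62.070,131.924), P2=(57.428,96.245), P3=(61.936,120.515); sampled at t=k/5. Machine vertices: (77.187,74.363) → (69.363,82.603) → (63.990,92.958) → (61.003,101.301) → (60.340,103.508) → (61.936,95.452). Open path.

G21
G90
G0 X25.182 Y87.995
M3 S698
G1 X19.098 Y80.073 F1210
G1 X24.132 Y70.255
G1 X33.066 Y61.188
G1 X38.685 Y55.518
G1 X33.771 Y55.892
M5
G0 X77.187 Y74.363
M3 S315
G1 X69.363 Y82.603 F3420
G1 X63.990 Y92.958
G1 X61.003 Y101.301
G1 X60.340 Y103.508
G1 X61.936 Y95.452
M5
G0 X0.000 Y0.000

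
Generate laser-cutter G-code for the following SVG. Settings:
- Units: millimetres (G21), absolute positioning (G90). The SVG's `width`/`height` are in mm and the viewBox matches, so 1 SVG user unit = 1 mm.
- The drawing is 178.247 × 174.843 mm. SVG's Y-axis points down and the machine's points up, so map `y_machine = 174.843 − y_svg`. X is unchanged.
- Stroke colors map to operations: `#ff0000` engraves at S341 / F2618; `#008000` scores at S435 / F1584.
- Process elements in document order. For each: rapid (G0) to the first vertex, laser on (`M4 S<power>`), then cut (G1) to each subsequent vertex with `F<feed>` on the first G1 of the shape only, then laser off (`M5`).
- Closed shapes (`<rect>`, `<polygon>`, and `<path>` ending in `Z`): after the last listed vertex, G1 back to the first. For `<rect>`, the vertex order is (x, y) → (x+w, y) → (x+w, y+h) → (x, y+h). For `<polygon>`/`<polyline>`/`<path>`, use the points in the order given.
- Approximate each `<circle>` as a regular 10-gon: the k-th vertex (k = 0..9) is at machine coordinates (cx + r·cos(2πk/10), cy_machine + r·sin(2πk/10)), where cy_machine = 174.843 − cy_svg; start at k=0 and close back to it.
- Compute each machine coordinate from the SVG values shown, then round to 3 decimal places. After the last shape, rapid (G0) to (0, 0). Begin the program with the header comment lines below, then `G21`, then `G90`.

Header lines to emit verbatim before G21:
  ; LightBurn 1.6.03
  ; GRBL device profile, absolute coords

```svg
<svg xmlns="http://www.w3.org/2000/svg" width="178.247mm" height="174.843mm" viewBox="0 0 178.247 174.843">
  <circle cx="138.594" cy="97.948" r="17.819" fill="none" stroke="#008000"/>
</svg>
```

1 u = 1 mm; y_m = 174.843 − y.

[1] `<circle>` circle, #008000→score S435 F1584: (156.413,76.895) → (153.010,87.369) → (144.100,93.842) → (133.088,93.842) → (124.178,87.369) → (120.775,76.895) → (124.178,66.421) → (133.088,59.948) → (144.100,59.948) → (153.010,66.421) → (156.413,76.895) (closed)

; LightBurn 1.6.03
; GRBL device profile, absolute coords
G21
G90
G0 X156.413 Y76.895
M4 S435
G1 X153.010 Y87.369 F1584
G1 X144.100 Y93.842
G1 X133.088 Y93.842
G1 X124.178 Y87.369
G1 X120.775 Y76.895
G1 X124.178 Y66.421
G1 X133.088 Y59.948
G1 X144.100 Y59.948
G1 X153.010 Y66.421
G1 X156.413 Y76.895
M5
G0 X0.000 Y0.000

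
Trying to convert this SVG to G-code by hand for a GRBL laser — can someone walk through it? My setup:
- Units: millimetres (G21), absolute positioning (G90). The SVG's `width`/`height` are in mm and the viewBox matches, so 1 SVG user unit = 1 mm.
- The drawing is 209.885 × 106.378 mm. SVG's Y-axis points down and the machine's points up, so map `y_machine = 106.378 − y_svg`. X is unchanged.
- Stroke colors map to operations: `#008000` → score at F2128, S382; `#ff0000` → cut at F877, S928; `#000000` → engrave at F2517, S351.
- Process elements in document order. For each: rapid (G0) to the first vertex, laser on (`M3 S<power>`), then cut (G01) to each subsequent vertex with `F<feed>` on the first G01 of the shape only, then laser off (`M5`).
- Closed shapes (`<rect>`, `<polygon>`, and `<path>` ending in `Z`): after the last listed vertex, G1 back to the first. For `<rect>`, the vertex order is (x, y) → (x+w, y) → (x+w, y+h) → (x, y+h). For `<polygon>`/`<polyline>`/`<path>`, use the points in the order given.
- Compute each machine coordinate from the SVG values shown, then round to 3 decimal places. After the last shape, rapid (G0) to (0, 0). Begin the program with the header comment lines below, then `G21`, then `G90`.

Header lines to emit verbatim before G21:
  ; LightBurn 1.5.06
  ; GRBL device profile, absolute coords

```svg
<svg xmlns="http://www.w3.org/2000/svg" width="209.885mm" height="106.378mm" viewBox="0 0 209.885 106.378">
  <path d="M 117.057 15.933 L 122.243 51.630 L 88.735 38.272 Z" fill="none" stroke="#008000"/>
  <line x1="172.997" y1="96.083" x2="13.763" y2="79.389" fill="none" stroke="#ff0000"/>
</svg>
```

1 u = 1 mm; y_m = 106.378 − y.

[1] `<path>` regular polygon, #008000→score S382 F2128: (117.057,90.445) → (122.243,54.748) → (88.735,68.106) → (117.057,90.445) (closed)

[2] `<line>` line segment, #ff0000→cut S928 F877: (172.997,10.295) → (13.763,26.989)

; LightBurn 1.5.06
; GRBL device profile, absolute coords
G21
G90
G0 X117.057 Y90.445
M3 S382
G01 X122.243 Y54.748 F2128
G01 X88.735 Y68.106
G01 X117.057 Y90.445
M5
G0 X172.997 Y10.295
M3 S928
G01 X13.763 Y26.989 F877
M5
G0 X0.000 Y0.000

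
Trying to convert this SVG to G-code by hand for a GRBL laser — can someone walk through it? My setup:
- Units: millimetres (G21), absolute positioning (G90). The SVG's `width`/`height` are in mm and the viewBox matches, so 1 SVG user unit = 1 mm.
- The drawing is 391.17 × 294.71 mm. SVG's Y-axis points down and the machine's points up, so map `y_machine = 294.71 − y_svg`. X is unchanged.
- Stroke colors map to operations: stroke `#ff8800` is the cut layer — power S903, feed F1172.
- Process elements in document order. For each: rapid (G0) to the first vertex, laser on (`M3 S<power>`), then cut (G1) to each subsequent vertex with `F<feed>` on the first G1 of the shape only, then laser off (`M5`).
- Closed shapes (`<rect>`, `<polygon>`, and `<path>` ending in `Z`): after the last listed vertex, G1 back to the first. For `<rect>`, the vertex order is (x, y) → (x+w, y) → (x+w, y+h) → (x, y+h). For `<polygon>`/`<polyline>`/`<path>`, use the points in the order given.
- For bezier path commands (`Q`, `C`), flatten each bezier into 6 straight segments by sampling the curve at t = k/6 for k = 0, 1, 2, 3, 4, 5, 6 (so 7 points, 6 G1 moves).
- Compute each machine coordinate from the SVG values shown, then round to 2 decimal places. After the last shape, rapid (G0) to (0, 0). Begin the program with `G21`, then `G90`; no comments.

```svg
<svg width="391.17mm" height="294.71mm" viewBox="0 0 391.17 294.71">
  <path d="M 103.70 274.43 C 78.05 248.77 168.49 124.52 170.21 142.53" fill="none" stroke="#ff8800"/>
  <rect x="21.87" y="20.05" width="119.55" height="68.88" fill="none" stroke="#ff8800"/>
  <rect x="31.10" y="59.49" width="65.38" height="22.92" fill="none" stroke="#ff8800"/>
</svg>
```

G21
G90
G0 X103.70 Y20.28
M3 S903
G1 X99.60 Y40.21 F1172
G1 X109.16 Y69.88
G1 X126.69 Y102.61
G1 X146.50 Y131.69
G1 X162.90 Y150.45
G1 X170.21 Y152.18
M5
G0 X21.87 Y274.66
M3 S903
G1 X141.42 Y274.66 F1172
G1 X141.42 Y205.78
G1 X21.87 Y205.78
G1 X21.87 Y274.66
M5
G0 X31.10 Y235.22
M3 S903
G1 X96.48 Y235.22 F1172
G1 X96.48 Y212.30
G1 X31.10 Y212.30
G1 X31.10 Y235.22
M5
G0 X0.00 Y0.00

1 u = 1 mm; y_m = 294.71 − y.

[1] `<path>` cubic bezier, #ff8800→cut S903 F1172: (103.70,20.28) → (99.60,40.21) → (109.16,69.88) → (126.69,102.61) → (146.50,131.69) → (162.90,150.45) → (170.21,152.18)

[2] `<rect>` rectangle, #ff8800→cut S903 F1172: (21.87,274.66) → (141.42,274.66) → (141.42,205.78) → (21.87,205.78) → (21.87,274.66) (closed)

[3] `<rect>` rectangle, #ff8800→cut S903 F1172: (31.10,235.22) → (96.48,235.22) → (96.48,212.30) → (31.10,212.30) → (31.10,235.22) (closed)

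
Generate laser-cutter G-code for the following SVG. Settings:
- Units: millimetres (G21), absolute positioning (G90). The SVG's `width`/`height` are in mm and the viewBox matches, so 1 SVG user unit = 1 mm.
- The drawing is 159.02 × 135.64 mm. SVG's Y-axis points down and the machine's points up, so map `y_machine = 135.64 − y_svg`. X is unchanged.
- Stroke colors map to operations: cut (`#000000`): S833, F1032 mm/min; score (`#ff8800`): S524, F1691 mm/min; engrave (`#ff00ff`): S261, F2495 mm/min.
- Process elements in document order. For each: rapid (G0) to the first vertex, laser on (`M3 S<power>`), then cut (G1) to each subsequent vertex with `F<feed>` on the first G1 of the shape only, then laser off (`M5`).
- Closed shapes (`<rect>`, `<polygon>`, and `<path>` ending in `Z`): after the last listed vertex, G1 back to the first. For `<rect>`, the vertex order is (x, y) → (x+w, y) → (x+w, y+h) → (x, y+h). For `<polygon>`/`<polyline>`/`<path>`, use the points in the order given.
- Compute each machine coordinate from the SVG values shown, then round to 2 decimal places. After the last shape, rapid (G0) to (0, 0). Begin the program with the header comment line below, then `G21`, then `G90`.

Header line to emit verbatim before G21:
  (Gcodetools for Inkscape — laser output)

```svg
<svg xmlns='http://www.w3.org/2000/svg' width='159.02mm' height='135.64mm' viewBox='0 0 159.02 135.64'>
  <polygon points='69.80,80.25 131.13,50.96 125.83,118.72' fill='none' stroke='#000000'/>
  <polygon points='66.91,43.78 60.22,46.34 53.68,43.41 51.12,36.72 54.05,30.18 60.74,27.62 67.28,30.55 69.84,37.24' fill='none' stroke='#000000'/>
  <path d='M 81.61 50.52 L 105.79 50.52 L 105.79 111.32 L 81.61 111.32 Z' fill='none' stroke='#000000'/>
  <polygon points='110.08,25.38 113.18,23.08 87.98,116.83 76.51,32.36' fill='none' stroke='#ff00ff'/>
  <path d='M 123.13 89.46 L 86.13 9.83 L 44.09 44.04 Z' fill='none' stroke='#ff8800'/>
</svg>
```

Since the viewBox matches the mm dimensions, user units are millimetres directly. The only transform is the Y-flip y_m = 135.64 − y_svg.

Shape 1 is a regular polygon drawn with `<polygon>`. Its stroke #000000 means cut at S833, F1032. After flipping Y the toolpath is (69.80,55.39) → (131.13,84.68) → (125.83,16.92) → (69.80,55.39), returning to the start.

Shape 2 is a regular polygon drawn with `<polygon>`. Its stroke #000000 means cut at S833, F1032. After flipping Y the toolpath is (66.91,91.86) → (60.22,89.30) → (53.68,92.23) → (51.12,98.92) → (54.05,105.46) → (60.74,108.02) → (67.28,105.09) → (69.84,98.40) → (66.91,91.86), returning to the start.

Shape 3 is a rectangle drawn with `<path>`. Its stroke #000000 means cut at S833, F1032. After flipping Y the toolpath is (81.61,85.12) → (105.79,85.12) → (105.79,24.32) → (81.61,24.32) → (81.61,85.12), returning to the start.

Shape 4 is a closed polygon drawn with `<polygon>`. Its stroke #ff00ff means engrave at S261, F2495. After flipping Y the toolpath is (110.08,110.26) → (113.18,112.56) → (87.98,18.81) → (76.51,103.28) → (110.08,110.26), returning to the start.

Shape 5 is a closed polygon drawn with `<path>`. Its stroke #ff8800 means score at S524, F1691. After flipping Y the toolpath is (123.13,46.18) → (86.13,125.81) → (44.09,91.60) → (123.13,46.18), returning to the start.

(Gcodetools for Inkscape — laser output)
G21
G90
G0 X69.80 Y55.39
M3 S833
G1 X131.13 Y84.68 F1032
G1 X125.83 Y16.92
G1 X69.80 Y55.39
M5
G0 X66.91 Y91.86
M3 S833
G1 X60.22 Y89.30 F1032
G1 X53.68 Y92.23
G1 X51.12 Y98.92
G1 X54.05 Y105.46
G1 X60.74 Y108.02
G1 X67.28 Y105.09
G1 X69.84 Y98.40
G1 X66.91 Y91.86
M5
G0 X81.61 Y85.12
M3 S833
G1 X105.79 Y85.12 F1032
G1 X105.79 Y24.32
G1 X81.61 Y24.32
G1 X81.61 Y85.12
M5
G0 X110.08 Y110.26
M3 S261
G1 X113.18 Y112.56 F2495
G1 X87.98 Y18.81
G1 X76.51 Y103.28
G1 X110.08 Y110.26
M5
G0 X123.13 Y46.18
M3 S524
G1 X86.13 Y125.81 F1691
G1 X44.09 Y91.60
G1 X123.13 Y46.18
M5
G0 X0.00 Y0.00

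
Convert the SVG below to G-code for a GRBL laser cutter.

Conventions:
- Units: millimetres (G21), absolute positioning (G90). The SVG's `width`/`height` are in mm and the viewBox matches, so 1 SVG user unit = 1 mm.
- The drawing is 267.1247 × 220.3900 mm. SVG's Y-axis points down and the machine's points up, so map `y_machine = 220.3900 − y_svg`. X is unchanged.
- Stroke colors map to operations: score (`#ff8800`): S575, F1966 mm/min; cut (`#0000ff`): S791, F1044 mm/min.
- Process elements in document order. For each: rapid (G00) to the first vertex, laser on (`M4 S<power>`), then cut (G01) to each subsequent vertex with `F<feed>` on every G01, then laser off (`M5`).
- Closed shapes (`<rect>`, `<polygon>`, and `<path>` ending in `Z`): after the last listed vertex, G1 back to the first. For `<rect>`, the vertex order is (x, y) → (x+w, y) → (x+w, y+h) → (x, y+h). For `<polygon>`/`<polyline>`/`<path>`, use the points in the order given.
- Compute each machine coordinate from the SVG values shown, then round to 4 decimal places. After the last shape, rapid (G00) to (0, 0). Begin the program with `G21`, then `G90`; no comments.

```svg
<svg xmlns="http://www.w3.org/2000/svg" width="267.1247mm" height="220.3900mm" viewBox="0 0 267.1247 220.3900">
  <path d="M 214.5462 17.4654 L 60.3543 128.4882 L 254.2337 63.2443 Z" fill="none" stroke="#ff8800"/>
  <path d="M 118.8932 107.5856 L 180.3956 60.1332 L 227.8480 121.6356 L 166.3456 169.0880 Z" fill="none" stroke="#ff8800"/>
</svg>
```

G21
G90
G00 X214.5462 Y202.9246
M4 S575
G01 X60.3543 Y91.9018 F1966
G01 X254.2337 Y157.1457 F1966
G01 X214.5462 Y202.9246 F1966
M5
G00 X118.8932 Y112.8044
M4 S575
G01 X180.3956 Y160.2568 F1966
G01 X227.8480 Y98.7544 F1966
G01 X166.3456 Y51.3020 F1966
G01 X118.8932 Y112.8044 F1966
M5
G00 X0.0000 Y0.0000

viewBox `0 0 267.1247 220.3900` with mm width/height → 1 unit = 1 mm. Flip: y_m = 220.3900 − y_svg.

**Shape 1** — `<path>` closed polygon, stroke `#ff8800` → score (S575, F1966). Machine vertices: (214.5462,202.9246) → (60.3543,91.9018) → (254.2337,157.1457) → (214.5462,202.9246). Closed: final G1 returns to the first vertex.

**Shape 2** — `<path>` regular polygon, stroke `#ff8800` → score (S575, F1966). Machine vertices: (118.8932,112.8044) → (180.3956,160.2568) → (227.8480,98.7544) → (166.3456,51.3020) → (118.8932,112.8044). Closed: final G1 returns to the first vertex.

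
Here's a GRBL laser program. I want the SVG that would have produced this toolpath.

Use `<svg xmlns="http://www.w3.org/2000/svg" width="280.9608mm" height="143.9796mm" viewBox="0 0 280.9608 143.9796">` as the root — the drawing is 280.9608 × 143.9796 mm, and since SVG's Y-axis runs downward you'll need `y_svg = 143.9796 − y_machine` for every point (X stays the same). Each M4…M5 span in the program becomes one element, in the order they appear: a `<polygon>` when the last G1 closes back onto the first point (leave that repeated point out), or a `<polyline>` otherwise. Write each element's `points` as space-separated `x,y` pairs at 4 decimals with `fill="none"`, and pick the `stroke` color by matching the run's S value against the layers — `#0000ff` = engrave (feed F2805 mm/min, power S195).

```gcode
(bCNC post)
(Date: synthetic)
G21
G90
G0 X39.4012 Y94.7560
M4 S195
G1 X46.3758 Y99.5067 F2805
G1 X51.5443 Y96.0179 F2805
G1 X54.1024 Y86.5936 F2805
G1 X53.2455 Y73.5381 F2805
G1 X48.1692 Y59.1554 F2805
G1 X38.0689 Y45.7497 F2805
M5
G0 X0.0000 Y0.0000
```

<svg xmlns="http://www.w3.org/2000/svg" width="280.9608mm" height="143.9796mm" viewBox="0 0 280.9608 143.9796">
  <polyline points="39.4012,49.2236 46.3758,44.4729 51.5443,47.9617 54.1024,57.3860 53.2455,70.4415 48.1692,84.8242 38.0689,98.2299" fill="none" stroke="#0000ff"/>
</svg>

y_svg = 143.9796 − y_m. Every run uses S195, so all elements get stroke `#0000ff` (engrave).

[1] open run; points: 39.4012,49.2236 46.3758,44.4729 51.5443,47.9617 54.1024,57.3860 53.2455,70.4415 48.1692,84.8242 38.0689,98.2299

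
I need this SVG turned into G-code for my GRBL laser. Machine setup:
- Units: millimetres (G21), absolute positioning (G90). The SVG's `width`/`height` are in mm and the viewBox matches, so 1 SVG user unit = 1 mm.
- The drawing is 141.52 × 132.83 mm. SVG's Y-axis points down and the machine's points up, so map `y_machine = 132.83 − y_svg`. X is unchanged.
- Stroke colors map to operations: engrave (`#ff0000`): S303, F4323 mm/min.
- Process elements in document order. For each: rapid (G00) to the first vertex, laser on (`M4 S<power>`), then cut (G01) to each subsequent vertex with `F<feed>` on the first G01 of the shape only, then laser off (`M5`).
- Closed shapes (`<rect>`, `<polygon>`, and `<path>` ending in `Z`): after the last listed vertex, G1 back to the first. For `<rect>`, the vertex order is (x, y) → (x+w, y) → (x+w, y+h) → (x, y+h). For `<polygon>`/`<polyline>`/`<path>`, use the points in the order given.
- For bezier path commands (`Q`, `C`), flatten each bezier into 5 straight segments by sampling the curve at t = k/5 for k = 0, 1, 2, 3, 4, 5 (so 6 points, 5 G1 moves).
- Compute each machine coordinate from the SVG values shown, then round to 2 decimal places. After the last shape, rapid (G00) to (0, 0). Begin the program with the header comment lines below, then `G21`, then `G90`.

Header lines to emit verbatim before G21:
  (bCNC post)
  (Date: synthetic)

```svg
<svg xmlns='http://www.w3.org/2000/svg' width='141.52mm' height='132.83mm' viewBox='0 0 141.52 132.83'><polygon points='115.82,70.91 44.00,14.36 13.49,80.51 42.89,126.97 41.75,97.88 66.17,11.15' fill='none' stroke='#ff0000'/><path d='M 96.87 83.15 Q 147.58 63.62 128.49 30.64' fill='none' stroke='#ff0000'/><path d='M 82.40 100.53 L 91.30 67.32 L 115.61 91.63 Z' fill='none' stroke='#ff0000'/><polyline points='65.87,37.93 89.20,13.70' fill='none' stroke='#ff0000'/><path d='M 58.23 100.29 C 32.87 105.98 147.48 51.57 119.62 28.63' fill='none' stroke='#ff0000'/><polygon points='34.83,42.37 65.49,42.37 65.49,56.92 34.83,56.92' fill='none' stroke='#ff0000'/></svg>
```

Since the viewBox matches the mm dimensions, user units are millimetres directly. The only transform is the Y-flip y_m = 132.83 − y_svg.

Shape 1 is a closed polygon drawn with `<polygon>`. Its stroke #ff0000 means engrave at S303, F4323. After flipping Y the toolpath is (115.82,61.92) → (44.00,118.47) → (13.49,52.32) → (42.89,5.86) → (41.75,34.95) → (66.17,121.68) → (115.82,61.92), returning to the start.

Shape 2 is a quadratic bezier drawn with `<path>`. Its stroke #ff0000 means engrave at S303, F4323. After flipping Y the toolpath is (96.87,49.68) → (114.36,58.03) → (126.27,67.46) → (132.59,77.96) → (133.33,89.54) → (128.49,102.19).

Shape 3 is a regular polygon drawn with `<path>`. Its stroke #ff0000 means engrave at S303, F4323. After flipping Y the toolpath is (82.40,32.30) → (91.30,65.51) → (115.61,41.20) → (82.40,32.30), returning to the start.

Shape 4 is a line segment drawn with `<polyline>`. Its stroke #ff0000 means engrave at S303, F4323. After flipping Y the toolpath is (65.87,94.90) → (89.20,119.13).

Shape 5 is a cubic bezier drawn with `<path>`. Its stroke #ff0000 means engrave at S303, F4323. After flipping Y the toolpath is (58.23,32.54) → (57.55,35.61) → (76.91,48.70) → (102.74,67.43) → (121.50,87.39) → (119.62,104.20).

Shape 6 is a rectangle drawn with `<polygon>`. Its stroke #ff0000 means engrave at S303, F4323. After flipping Y the toolpath is (34.83,90.46) → (65.49,90.46) → (65.49,75.91) → (34.83,75.91) → (34.83,90.46), returning to the start.

(bCNC post)
(Date: synthetic)
G21
G90
G00 X115.82 Y61.92
M4 S303
G01 X44.00 Y118.47 F4323
G01 X13.49 Y52.32
G01 X42.89 Y5.86
G01 X41.75 Y34.95
G01 X66.17 Y121.68
G01 X115.82 Y61.92
M5
G00 X96.87 Y49.68
M4 S303
G01 X114.36 Y58.03 F4323
G01 X126.27 Y67.46
G01 X132.59 Y77.96
G01 X133.33 Y89.54
G01 X128.49 Y102.19
M5
G00 X82.40 Y32.30
M4 S303
G01 X91.30 Y65.51 F4323
G01 X115.61 Y41.20
G01 X82.40 Y32.30
M5
G00 X65.87 Y94.90
M4 S303
G01 X89.20 Y119.13 F4323
M5
G00 X58.23 Y32.54
M4 S303
G01 X57.55 Y35.61 F4323
G01 X76.91 Y48.70
G01 X102.74 Y67.43
G01 X121.50 Y87.39
G01 X119.62 Y104.20
M5
G00 X34.83 Y90.46
M4 S303
G01 X65.49 Y90.46 F4323
G01 X65.49 Y75.91
G01 X34.83 Y75.91
G01 X34.83 Y90.46
M5
G00 X0.00 Y0.00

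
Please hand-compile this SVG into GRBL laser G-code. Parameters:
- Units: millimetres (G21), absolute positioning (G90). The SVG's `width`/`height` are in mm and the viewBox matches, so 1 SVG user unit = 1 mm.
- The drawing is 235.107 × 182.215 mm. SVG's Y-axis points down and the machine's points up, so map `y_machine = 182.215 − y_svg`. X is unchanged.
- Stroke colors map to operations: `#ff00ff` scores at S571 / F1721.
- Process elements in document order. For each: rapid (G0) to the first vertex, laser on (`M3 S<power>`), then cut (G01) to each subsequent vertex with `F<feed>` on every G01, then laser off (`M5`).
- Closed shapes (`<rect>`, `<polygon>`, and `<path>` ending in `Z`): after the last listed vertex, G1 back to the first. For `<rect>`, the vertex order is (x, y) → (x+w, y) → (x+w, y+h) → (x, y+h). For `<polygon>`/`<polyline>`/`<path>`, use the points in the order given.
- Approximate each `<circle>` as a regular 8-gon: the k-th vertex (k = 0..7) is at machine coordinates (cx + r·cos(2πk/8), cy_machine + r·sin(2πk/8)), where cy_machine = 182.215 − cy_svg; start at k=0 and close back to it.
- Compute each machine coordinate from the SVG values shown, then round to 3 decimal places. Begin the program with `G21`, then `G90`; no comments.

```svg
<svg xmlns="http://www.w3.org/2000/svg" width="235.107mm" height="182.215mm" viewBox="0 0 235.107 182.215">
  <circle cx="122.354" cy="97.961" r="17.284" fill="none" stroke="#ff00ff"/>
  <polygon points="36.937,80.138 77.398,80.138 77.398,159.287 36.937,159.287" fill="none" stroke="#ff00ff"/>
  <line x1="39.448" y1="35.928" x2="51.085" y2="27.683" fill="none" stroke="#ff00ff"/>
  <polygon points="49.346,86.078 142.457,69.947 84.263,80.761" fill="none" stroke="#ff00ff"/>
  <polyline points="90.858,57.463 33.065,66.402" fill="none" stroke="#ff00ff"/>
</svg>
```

viewBox `0 0 235.107 182.215` with mm width/height → 1 unit = 1 mm. Flip: y_m = 182.215 − y_svg.

**Shape 1** — `<circle>` circle, stroke `#ff00ff` → score (S571, F1721). Machine vertices: (139.638,84.254) → (134.576,96.476) → (122.354,101.538) → (110.132,96.476) → (105.070,84.254) → (110.132,72.032) → (122.354,66.970) → (134.576,72.032) → (139.638,84.254). Closed: final G1 returns to the first vertex.

**Shape 2** — `<polygon>` rectangle, stroke `#ff00ff` → score (S571, F1721). Machine vertices: (36.937,102.077) → (77.398,102.077) → (77.398,22.928) → (36.937,22.928) → (36.937,102.077). Closed: final G1 returns to the first vertex.

**Shape 3** — `<line>` line segment, stroke `#ff00ff` → score (S571, F1721). Machine vertices: (39.448,146.287) → (51.085,154.532). Open path.

**Shape 4** — `<polygon>` closed polygon, stroke `#ff00ff` → score (S571, F1721). Machine vertices: (49.346,96.137) → (142.457,112.268) → (84.263,101.454) → (49.346,96.137). Closed: final G1 returns to the first vertex.

**Shape 5** — `<polyline>` line segment, stroke `#ff00ff` → score (S571, F1721). Machine vertices: (90.858,124.752) → (33.065,115.813). Open path.

G21
G90
G0 X139.638 Y84.254
M3 S571
G01 X134.576 Y96.476 F1721
G01 X122.354 Y101.538 F1721
G01 X110.132 Y96.476 F1721
G01 X105.070 Y84.254 F1721
G01 X110.132 Y72.032 F1721
G01 X122.354 Y66.970 F1721
G01 X134.576 Y72.032 F1721
G01 X139.638 Y84.254 F1721
M5
G0 X36.937 Y102.077
M3 S571
G01 X77.398 Y102.077 F1721
G01 X77.398 Y22.928 F1721
G01 X36.937 Y22.928 F1721
G01 X36.937 Y102.077 F1721
M5
G0 X39.448 Y146.287
M3 S571
G01 X51.085 Y154.532 F1721
M5
G0 X49.346 Y96.137
M3 S571
G01 X142.457 Y112.268 F1721
G01 X84.263 Y101.454 F1721
G01 X49.346 Y96.137 F1721
M5
G0 X90.858 Y124.752
M3 S571
G01 X33.065 Y115.813 F1721
M5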